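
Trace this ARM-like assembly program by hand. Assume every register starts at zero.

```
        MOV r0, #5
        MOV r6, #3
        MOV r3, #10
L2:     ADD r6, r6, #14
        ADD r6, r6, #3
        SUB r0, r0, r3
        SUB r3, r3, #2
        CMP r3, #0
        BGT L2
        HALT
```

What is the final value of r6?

88

after MOV r0, #5: r0=5
after MOV r6, #3: r6=3
after MOV r3, #10: r3=10
after ADD r6, r6, #14: r6=3+14=17
after ADD r6, r6, #3: r6=17+3=20
after SUB r0, r0, r3: r0=5-10=-5
after SUB r3, r3, #2: r3=10-2=8
CMP r3, #0  (cmp 8,0)
BGT L2: taken
after ADD r6, r6, #14: r6=20+14=34
after ADD r6, r6, #3: r6=34+3=37
after SUB r0, r0, r3: r0=(-5)-8=-13
after SUB r3, r3, #2: r3=8-2=6
CMP r3, #0  (cmp 6,0)
BGT L2: taken
after ADD r6, r6, #14: r6=37+14=51
after ADD r6, r6, #3: r6=51+3=54
after SUB r0, r0, r3: r0=(-13)-6=-19
after SUB r3, r3, #2: r3=6-2=4
CMP r3, #0  (cmp 4,0)
BGT L2: taken
after ADD r6, r6, #14: r6=54+14=68
after ADD r6, r6, #3: r6=68+3=71
after SUB r0, r0, r3: r0=(-19)-4=-23
after SUB r3, r3, #2: r3=4-2=2
CMP r3, #0  (cmp 2,0)
BGT L2: taken
after ADD r6, r6, #14: r6=71+14=85
after ADD r6, r6, #3: r6=85+3=88
after SUB r0, r0, r3: r0=(-23)-2=-25
after SUB r3, r3, #2: r3=2-2=0
CMP r3, #0  (cmp 0,0)
BGT L2: not taken
halt.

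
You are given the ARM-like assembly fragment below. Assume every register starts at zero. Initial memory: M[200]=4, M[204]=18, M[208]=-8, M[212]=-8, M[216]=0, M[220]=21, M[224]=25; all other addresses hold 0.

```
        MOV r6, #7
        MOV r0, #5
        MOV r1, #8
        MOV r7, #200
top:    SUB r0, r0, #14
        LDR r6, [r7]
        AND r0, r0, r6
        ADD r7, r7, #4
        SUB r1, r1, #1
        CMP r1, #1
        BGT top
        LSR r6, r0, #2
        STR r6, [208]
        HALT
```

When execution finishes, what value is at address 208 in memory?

r6=7
r0=5
r1=8
r7=200
r0=5-14=-9
r6=M[200]=4
r0=(-9)&4=4
r7=200+4=204
r1=8-1=7
CMP r1, #1  (cmp 7,1)
BGT top: taken
r0=4-14=-10
r6=M[204]=18
r0=(-10)&18=18
r7=204+4=208
r1=7-1=6
CMP r1, #1  (cmp 6,1)
BGT top: taken
r0=18-14=4
r6=M[208]=-8
r0=4&(-8)=0
r7=208+4=212
r1=6-1=5
CMP r1, #1  (cmp 5,1)
BGT top: taken
r0=0-14=-14
r6=M[212]=-8
r0=(-14)&(-8)=-16
r7=212+4=216
r1=5-1=4
CMP r1, #1  (cmp 4,1)
BGT top: taken
r0=(-16)-14=-30
r6=M[216]=0
r0=(-30)&0=0
r7=216+4=220
r1=4-1=3
CMP r1, #1  (cmp 3,1)
BGT top: taken
r0=0-14=-14
r6=M[220]=21
r0=(-14)&21=16
r7=220+4=224
r1=3-1=2
CMP r1, #1  (cmp 2,1)
BGT top: taken
r0=16-14=2
r6=M[224]=25
r0=2&25=0
r7=224+4=228
r1=2-1=1
CMP r1, #1  (cmp 1,1)
BGT top: not taken
r6=0>>2=0
STR r6, [208] → M[208]=0
halt.

0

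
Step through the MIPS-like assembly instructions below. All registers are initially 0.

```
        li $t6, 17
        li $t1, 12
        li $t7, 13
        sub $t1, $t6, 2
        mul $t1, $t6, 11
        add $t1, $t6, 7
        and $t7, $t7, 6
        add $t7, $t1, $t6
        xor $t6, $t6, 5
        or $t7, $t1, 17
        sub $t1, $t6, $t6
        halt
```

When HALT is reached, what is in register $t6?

20

after li $t6, 17: $t6=17
after li $t1, 12: $t1=12
after li $t7, 13: $t7=13
after sub $t1, $t6, 2: $t1=17-2=15
after mul $t1, $t6, 11: $t1=17*11=187
after add $t1, $t6, 7: $t1=17+7=24
after and $t7, $t7, 6: $t7=13&6=4
after add $t7, $t1, $t6: $t7=24+17=41
after xor $t6, $t6, 5: $t6=17^5=20
after or $t7, $t1, 17: $t7=24|17=25
after sub $t1, $t6, $t6: $t1=20-20=0
halt.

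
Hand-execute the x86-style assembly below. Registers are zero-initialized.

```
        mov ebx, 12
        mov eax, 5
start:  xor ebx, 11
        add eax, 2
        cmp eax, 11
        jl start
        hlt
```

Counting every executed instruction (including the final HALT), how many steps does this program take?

15

after mov ebx, 12: ebx=12
after mov eax, 5: eax=5
after xor ebx, 11: ebx=12^11=7
after add eax, 2: eax=5+2=7
cmp eax, 11  (cmp 7,11)
jl start: taken
after xor ebx, 11: ebx=7^11=12
after add eax, 2: eax=7+2=9
cmp eax, 11  (cmp 9,11)
jl start: taken
after xor ebx, 11: ebx=12^11=7
after add eax, 2: eax=9+2=11
cmp eax, 11  (cmp 11,11)
jl start: not taken
halt.
Total executed instructions: 15.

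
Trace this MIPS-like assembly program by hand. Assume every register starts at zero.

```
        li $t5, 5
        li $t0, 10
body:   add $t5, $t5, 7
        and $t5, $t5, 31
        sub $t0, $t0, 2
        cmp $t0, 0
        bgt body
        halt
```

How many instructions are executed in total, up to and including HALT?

28

after li $t5, 5: $t5=5
after li $t0, 10: $t0=10
after add $t5, $t5, 7: $t5=5+7=12
after and $t5, $t5, 31: $t5=12&31=12
after sub $t0, $t0, 2: $t0=10-2=8
cmp $t0, 0  (cmp 8,0)
bgt body: taken
after add $t5, $t5, 7: $t5=12+7=19
after and $t5, $t5, 31: $t5=19&31=19
after sub $t0, $t0, 2: $t0=8-2=6
cmp $t0, 0  (cmp 6,0)
bgt body: taken
after add $t5, $t5, 7: $t5=19+7=26
after and $t5, $t5, 31: $t5=26&31=26
after sub $t0, $t0, 2: $t0=6-2=4
cmp $t0, 0  (cmp 4,0)
bgt body: taken
after add $t5, $t5, 7: $t5=26+7=33
after and $t5, $t5, 31: $t5=33&31=1
after sub $t0, $t0, 2: $t0=4-2=2
cmp $t0, 0  (cmp 2,0)
bgt body: taken
after add $t5, $t5, 7: $t5=1+7=8
after and $t5, $t5, 31: $t5=8&31=8
after sub $t0, $t0, 2: $t0=2-2=0
cmp $t0, 0  (cmp 0,0)
bgt body: not taken
halt.
Total executed instructions: 28.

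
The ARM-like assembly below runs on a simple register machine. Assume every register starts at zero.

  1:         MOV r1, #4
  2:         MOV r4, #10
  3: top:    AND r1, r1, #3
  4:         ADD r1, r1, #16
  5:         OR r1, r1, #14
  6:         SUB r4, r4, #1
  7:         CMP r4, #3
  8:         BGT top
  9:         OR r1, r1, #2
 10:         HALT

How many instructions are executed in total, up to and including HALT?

after MOV r1, #4: r1=4
after MOV r4, #10: r4=10
after AND r1, r1, #3: r1=4&3=0
after ADD r1, r1, #16: r1=0+16=16
after OR r1, r1, #14: r1=16|14=30
after SUB r4, r4, #1: r4=10-1=9
CMP r4, #3  (cmp 9,3)
BGT top: taken
after AND r1, r1, #3: r1=30&3=2
after ADD r1, r1, #16: r1=2+16=18
after OR r1, r1, #14: r1=18|14=30
after SUB r4, r4, #1: r4=9-1=8
CMP r4, #3  (cmp 8,3)
BGT top: taken
after AND r1, r1, #3: r1=30&3=2
after ADD r1, r1, #16: r1=2+16=18
after OR r1, r1, #14: r1=18|14=30
after SUB r4, r4, #1: r4=8-1=7
CMP r4, #3  (cmp 7,3)
BGT top: taken
after AND r1, r1, #3: r1=30&3=2
after ADD r1, r1, #16: r1=2+16=18
after OR r1, r1, #14: r1=18|14=30
after SUB r4, r4, #1: r4=7-1=6
CMP r4, #3  (cmp 6,3)
BGT top: taken
after AND r1, r1, #3: r1=30&3=2
after ADD r1, r1, #16: r1=2+16=18
after OR r1, r1, #14: r1=18|14=30
after SUB r4, r4, #1: r4=6-1=5
CMP r4, #3  (cmp 5,3)
BGT top: taken
after AND r1, r1, #3: r1=30&3=2
after ADD r1, r1, #16: r1=2+16=18
after OR r1, r1, #14: r1=18|14=30
after SUB r4, r4, #1: r4=5-1=4
CMP r4, #3  (cmp 4,3)
BGT top: taken
after AND r1, r1, #3: r1=30&3=2
after ADD r1, r1, #16: r1=2+16=18
after OR r1, r1, #14: r1=18|14=30
after SUB r4, r4, #1: r4=4-1=3
CMP r4, #3  (cmp 3,3)
BGT top: not taken
after OR r1, r1, #2: r1=30|2=30
halt.
Total executed instructions: 46.

46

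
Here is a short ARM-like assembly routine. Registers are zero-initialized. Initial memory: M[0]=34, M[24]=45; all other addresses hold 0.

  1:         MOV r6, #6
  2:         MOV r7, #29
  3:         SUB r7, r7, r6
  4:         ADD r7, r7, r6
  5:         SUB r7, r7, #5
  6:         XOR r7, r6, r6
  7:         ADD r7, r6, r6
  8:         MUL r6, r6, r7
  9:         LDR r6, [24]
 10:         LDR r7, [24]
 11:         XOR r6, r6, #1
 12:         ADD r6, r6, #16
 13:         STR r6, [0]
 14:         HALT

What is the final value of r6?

r6=6
r7=29
r7=29-6=23
r7=23+6=29
r7=29-5=24
r7=6^6=0
r7=6+6=12
r6=6*12=72
r6=M[24]=45
r7=M[24]=45
r6=45^1=44
r6=44+16=60
STR r6, [0] → M[0]=60
halt.

60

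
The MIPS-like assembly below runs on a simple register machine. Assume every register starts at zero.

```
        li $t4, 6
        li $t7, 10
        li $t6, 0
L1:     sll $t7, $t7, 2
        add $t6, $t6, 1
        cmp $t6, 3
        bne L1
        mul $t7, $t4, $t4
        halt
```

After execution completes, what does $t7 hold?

36

$t4=6
$t7=10
$t6=0
$t7=10<<2=40
$t6=0+1=1
cmp $t6, 3  (cmp 1,3)
bne L1: taken
$t7=40<<2=160
$t6=1+1=2
cmp $t6, 3  (cmp 2,3)
bne L1: taken
$t7=160<<2=640
$t6=2+1=3
cmp $t6, 3  (cmp 3,3)
bne L1: not taken
$t7=6*6=36
halt.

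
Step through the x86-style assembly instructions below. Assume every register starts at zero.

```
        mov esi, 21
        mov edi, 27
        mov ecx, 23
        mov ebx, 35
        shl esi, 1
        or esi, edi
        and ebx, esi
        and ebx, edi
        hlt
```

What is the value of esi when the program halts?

59

esi=21
edi=27
ecx=23
ebx=35
esi=21<<1=42
esi=42|27=59
ebx=35&59=35
ebx=35&27=3
halt.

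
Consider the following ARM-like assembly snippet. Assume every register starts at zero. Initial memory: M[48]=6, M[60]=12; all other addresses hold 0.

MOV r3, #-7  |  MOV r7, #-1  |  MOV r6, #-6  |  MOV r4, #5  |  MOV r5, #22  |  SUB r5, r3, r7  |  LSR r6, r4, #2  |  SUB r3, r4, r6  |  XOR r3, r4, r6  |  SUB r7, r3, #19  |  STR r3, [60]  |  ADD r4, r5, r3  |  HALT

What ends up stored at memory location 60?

4

r3=-7
r7=-1
r6=-6
r4=5
r5=22
r5=(-7)-(-1)=-6
r6=5>>2=1
r3=5-1=4
r3=5^1=4
r7=4-19=-15
STR r3, [60] → M[60]=4
r4=(-6)+4=-2
halt.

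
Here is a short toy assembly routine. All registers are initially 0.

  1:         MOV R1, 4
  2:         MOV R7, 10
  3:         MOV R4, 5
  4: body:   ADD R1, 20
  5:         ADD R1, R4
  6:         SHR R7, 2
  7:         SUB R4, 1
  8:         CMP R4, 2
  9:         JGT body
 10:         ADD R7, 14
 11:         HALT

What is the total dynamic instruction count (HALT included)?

R1=4
R7=10
R4=5
R1=4+20=24
R1=24+5=29
R7=10>>2=2
R4=5-1=4
CMP R4, 2  (cmp 4,2)
JGT body: taken
R1=29+20=49
R1=49+4=53
R7=2>>2=0
R4=4-1=3
CMP R4, 2  (cmp 3,2)
JGT body: taken
R1=53+20=73
R1=73+3=76
R7=0>>2=0
R4=3-1=2
CMP R4, 2  (cmp 2,2)
JGT body: not taken
R7=0+14=14
halt.
Total executed instructions: 23.

23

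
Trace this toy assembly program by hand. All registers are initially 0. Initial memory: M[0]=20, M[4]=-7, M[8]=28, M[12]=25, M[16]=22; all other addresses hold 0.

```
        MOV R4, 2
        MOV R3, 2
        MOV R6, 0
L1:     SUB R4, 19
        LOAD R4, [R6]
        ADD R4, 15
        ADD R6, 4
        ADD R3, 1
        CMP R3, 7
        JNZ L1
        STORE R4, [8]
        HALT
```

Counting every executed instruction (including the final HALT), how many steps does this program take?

after MOV R4, 2: R4=2
after MOV R3, 2: R3=2
after MOV R6, 0: R6=0
after SUB R4, 19: R4=2-19=-17
after LOAD R4, [R6]: R4=M[0]=20
after ADD R4, 15: R4=20+15=35
after ADD R6, 4: R6=0+4=4
after ADD R3, 1: R3=2+1=3
CMP R3, 7  (cmp 3,7)
JNZ L1: taken
after SUB R4, 19: R4=35-19=16
after LOAD R4, [R6]: R4=M[4]=-7
after ADD R4, 15: R4=(-7)+15=8
after ADD R6, 4: R6=4+4=8
after ADD R3, 1: R3=3+1=4
CMP R3, 7  (cmp 4,7)
JNZ L1: taken
after SUB R4, 19: R4=8-19=-11
after LOAD R4, [R6]: R4=M[8]=28
after ADD R4, 15: R4=28+15=43
after ADD R6, 4: R6=8+4=12
after ADD R3, 1: R3=4+1=5
CMP R3, 7  (cmp 5,7)
JNZ L1: taken
after SUB R4, 19: R4=43-19=24
after LOAD R4, [R6]: R4=M[12]=25
after ADD R4, 15: R4=25+15=40
after ADD R6, 4: R6=12+4=16
after ADD R3, 1: R3=5+1=6
CMP R3, 7  (cmp 6,7)
JNZ L1: taken
after SUB R4, 19: R4=40-19=21
after LOAD R4, [R6]: R4=M[16]=22
after ADD R4, 15: R4=22+15=37
after ADD R6, 4: R6=16+4=20
after ADD R3, 1: R3=6+1=7
CMP R3, 7  (cmp 7,7)
JNZ L1: not taken
STORE R4, [8] → M[8]=37
halt.
Total executed instructions: 40.

40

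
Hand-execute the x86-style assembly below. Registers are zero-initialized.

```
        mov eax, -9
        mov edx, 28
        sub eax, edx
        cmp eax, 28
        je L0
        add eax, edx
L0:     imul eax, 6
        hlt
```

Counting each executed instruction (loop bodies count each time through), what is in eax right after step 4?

eax=-9
edx=28
eax=(-9)-28=-37
cmp eax, 28  (cmp -37,28)
After step 4: eax = -37.

-37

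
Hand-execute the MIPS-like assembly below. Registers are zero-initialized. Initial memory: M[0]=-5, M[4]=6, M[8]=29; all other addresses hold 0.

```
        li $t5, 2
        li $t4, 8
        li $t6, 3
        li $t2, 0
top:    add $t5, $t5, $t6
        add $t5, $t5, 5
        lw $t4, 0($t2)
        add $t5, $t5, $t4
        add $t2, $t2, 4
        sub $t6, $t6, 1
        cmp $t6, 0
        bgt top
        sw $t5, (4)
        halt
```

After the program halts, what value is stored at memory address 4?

li $t5, 2 → $t5=2
li $t4, 8 → $t4=8
li $t6, 3 → $t6=3
li $t2, 0 → $t2=0
add $t5, $t5, $t6 → $t5=2+3=5
add $t5, $t5, 5 → $t5=5+5=10
lw $t4, 0($t2) → $t4=M[0]=-5
add $t5, $t5, $t4 → $t5=10+(-5)=5
add $t2, $t2, 4 → $t2=0+4=4
sub $t6, $t6, 1 → $t6=3-1=2
cmp $t6, 0  (cmp 2,0)
bgt top: taken
add $t5, $t5, $t6 → $t5=5+2=7
add $t5, $t5, 5 → $t5=7+5=12
lw $t4, 0($t2) → $t4=M[4]=6
add $t5, $t5, $t4 → $t5=12+6=18
add $t2, $t2, 4 → $t2=4+4=8
sub $t6, $t6, 1 → $t6=2-1=1
cmp $t6, 0  (cmp 1,0)
bgt top: taken
add $t5, $t5, $t6 → $t5=18+1=19
add $t5, $t5, 5 → $t5=19+5=24
lw $t4, 0($t2) → $t4=M[8]=29
add $t5, $t5, $t4 → $t5=24+29=53
add $t2, $t2, 4 → $t2=8+4=12
sub $t6, $t6, 1 → $t6=1-1=0
cmp $t6, 0  (cmp 0,0)
bgt top: not taken
sw $t5, (4) → M[4]=53
halt.

53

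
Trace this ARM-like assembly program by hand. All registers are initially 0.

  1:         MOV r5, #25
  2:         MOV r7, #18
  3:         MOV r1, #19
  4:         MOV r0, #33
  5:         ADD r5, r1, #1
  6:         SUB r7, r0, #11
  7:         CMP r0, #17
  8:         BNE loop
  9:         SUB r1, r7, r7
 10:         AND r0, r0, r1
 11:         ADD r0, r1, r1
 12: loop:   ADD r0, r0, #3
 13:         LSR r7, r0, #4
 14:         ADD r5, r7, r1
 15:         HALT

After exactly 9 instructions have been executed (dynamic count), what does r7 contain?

22

after MOV r5, #25: r5=25
after MOV r7, #18: r7=18
after MOV r1, #19: r1=19
after MOV r0, #33: r0=33
after ADD r5, r1, #1: r5=19+1=20
after SUB r7, r0, #11: r7=33-11=22
CMP r0, #17  (cmp 33,17)
BNE loop: taken
after ADD r0, r0, #3: r0=33+3=36
After step 9: r7 = 22.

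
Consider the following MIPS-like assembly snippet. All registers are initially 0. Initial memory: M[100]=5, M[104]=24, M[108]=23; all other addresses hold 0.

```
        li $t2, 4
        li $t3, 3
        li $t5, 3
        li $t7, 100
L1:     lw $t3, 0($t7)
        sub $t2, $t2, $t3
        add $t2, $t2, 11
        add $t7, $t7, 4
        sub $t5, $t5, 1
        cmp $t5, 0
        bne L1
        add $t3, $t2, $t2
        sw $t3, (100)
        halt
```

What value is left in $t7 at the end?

after li $t2, 4: $t2=4
after li $t3, 3: $t3=3
after li $t5, 3: $t5=3
after li $t7, 100: $t7=100
after lw $t3, 0($t7): $t3=M[100]=5
after sub $t2, $t2, $t3: $t2=4-5=-1
after add $t2, $t2, 11: $t2=(-1)+11=10
after add $t7, $t7, 4: $t7=100+4=104
after sub $t5, $t5, 1: $t5=3-1=2
cmp $t5, 0  (cmp 2,0)
bne L1: taken
after lw $t3, 0($t7): $t3=M[104]=24
after sub $t2, $t2, $t3: $t2=10-24=-14
after add $t2, $t2, 11: $t2=(-14)+11=-3
after add $t7, $t7, 4: $t7=104+4=108
after sub $t5, $t5, 1: $t5=2-1=1
cmp $t5, 0  (cmp 1,0)
bne L1: taken
after lw $t3, 0($t7): $t3=M[108]=23
after sub $t2, $t2, $t3: $t2=(-3)-23=-26
after add $t2, $t2, 11: $t2=(-26)+11=-15
after add $t7, $t7, 4: $t7=108+4=112
after sub $t5, $t5, 1: $t5=1-1=0
cmp $t5, 0  (cmp 0,0)
bne L1: not taken
after add $t3, $t2, $t2: $t3=(-15)+(-15)=-30
sw $t3, (100) → M[100]=-30
halt.

112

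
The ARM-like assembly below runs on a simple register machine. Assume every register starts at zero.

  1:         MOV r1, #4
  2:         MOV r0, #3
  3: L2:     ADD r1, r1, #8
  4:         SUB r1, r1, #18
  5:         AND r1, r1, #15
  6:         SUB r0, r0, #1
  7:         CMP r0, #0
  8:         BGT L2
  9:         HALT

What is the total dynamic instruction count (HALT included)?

21

after MOV r1, #4: r1=4
after MOV r0, #3: r0=3
after ADD r1, r1, #8: r1=4+8=12
after SUB r1, r1, #18: r1=12-18=-6
after AND r1, r1, #15: r1=(-6)&15=10
after SUB r0, r0, #1: r0=3-1=2
CMP r0, #0  (cmp 2,0)
BGT L2: taken
after ADD r1, r1, #8: r1=10+8=18
after SUB r1, r1, #18: r1=18-18=0
after AND r1, r1, #15: r1=0&15=0
after SUB r0, r0, #1: r0=2-1=1
CMP r0, #0  (cmp 1,0)
BGT L2: taken
after ADD r1, r1, #8: r1=0+8=8
after SUB r1, r1, #18: r1=8-18=-10
after AND r1, r1, #15: r1=(-10)&15=6
after SUB r0, r0, #1: r0=1-1=0
CMP r0, #0  (cmp 0,0)
BGT L2: not taken
halt.
Total executed instructions: 21.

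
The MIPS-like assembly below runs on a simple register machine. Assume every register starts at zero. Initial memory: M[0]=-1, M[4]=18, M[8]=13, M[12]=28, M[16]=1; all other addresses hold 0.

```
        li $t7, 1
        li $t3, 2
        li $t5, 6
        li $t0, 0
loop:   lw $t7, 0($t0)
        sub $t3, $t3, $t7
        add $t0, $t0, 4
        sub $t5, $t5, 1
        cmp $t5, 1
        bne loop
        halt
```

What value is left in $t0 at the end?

after li $t7, 1: $t7=1
after li $t3, 2: $t3=2
after li $t5, 6: $t5=6
after li $t0, 0: $t0=0
after lw $t7, 0($t0): $t7=M[0]=-1
after sub $t3, $t3, $t7: $t3=2-(-1)=3
after add $t0, $t0, 4: $t0=0+4=4
after sub $t5, $t5, 1: $t5=6-1=5
cmp $t5, 1  (cmp 5,1)
bne loop: taken
after lw $t7, 0($t0): $t7=M[4]=18
after sub $t3, $t3, $t7: $t3=3-18=-15
after add $t0, $t0, 4: $t0=4+4=8
after sub $t5, $t5, 1: $t5=5-1=4
cmp $t5, 1  (cmp 4,1)
bne loop: taken
after lw $t7, 0($t0): $t7=M[8]=13
after sub $t3, $t3, $t7: $t3=(-15)-13=-28
after add $t0, $t0, 4: $t0=8+4=12
after sub $t5, $t5, 1: $t5=4-1=3
cmp $t5, 1  (cmp 3,1)
bne loop: taken
after lw $t7, 0($t0): $t7=M[12]=28
after sub $t3, $t3, $t7: $t3=(-28)-28=-56
after add $t0, $t0, 4: $t0=12+4=16
after sub $t5, $t5, 1: $t5=3-1=2
cmp $t5, 1  (cmp 2,1)
bne loop: taken
after lw $t7, 0($t0): $t7=M[16]=1
after sub $t3, $t3, $t7: $t3=(-56)-1=-57
after add $t0, $t0, 4: $t0=16+4=20
after sub $t5, $t5, 1: $t5=2-1=1
cmp $t5, 1  (cmp 1,1)
bne loop: not taken
halt.

20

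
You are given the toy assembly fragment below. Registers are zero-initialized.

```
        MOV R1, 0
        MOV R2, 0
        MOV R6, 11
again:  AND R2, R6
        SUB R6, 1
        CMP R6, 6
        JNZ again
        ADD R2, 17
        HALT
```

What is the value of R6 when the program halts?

after MOV R1, 0: R1=0
after MOV R2, 0: R2=0
after MOV R6, 11: R6=11
after AND R2, R6: R2=0&11=0
after SUB R6, 1: R6=11-1=10
CMP R6, 6  (cmp 10,6)
JNZ again: taken
after AND R2, R6: R2=0&10=0
after SUB R6, 1: R6=10-1=9
CMP R6, 6  (cmp 9,6)
JNZ again: taken
after AND R2, R6: R2=0&9=0
after SUB R6, 1: R6=9-1=8
CMP R6, 6  (cmp 8,6)
JNZ again: taken
after AND R2, R6: R2=0&8=0
after SUB R6, 1: R6=8-1=7
CMP R6, 6  (cmp 7,6)
JNZ again: taken
after AND R2, R6: R2=0&7=0
after SUB R6, 1: R6=7-1=6
CMP R6, 6  (cmp 6,6)
JNZ again: not taken
after ADD R2, 17: R2=0+17=17
halt.

6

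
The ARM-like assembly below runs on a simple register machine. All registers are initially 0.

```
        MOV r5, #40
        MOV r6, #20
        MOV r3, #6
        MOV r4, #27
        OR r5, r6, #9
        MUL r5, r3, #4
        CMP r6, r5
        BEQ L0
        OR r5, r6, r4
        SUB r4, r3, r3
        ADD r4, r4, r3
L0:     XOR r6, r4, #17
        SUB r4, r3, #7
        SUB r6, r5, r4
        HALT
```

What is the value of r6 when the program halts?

32

after MOV r5, #40: r5=40
after MOV r6, #20: r6=20
after MOV r3, #6: r3=6
after MOV r4, #27: r4=27
after OR r5, r6, #9: r5=20|9=29
after MUL r5, r3, #4: r5=6*4=24
CMP r6, r5  (cmp 20,24)
BEQ L0: not taken
after OR r5, r6, r4: r5=20|27=31
after SUB r4, r3, r3: r4=6-6=0
after ADD r4, r4, r3: r4=0+6=6
after XOR r6, r4, #17: r6=6^17=23
after SUB r4, r3, #7: r4=6-7=-1
after SUB r6, r5, r4: r6=31-(-1)=32
halt.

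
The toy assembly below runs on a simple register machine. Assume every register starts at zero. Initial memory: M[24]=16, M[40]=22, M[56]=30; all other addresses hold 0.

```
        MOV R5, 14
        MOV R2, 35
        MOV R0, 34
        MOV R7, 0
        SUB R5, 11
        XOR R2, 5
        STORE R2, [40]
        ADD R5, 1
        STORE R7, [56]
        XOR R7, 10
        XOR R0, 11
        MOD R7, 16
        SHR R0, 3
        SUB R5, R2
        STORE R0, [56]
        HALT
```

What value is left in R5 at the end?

after MOV R5, 14: R5=14
after MOV R2, 35: R2=35
after MOV R0, 34: R0=34
after MOV R7, 0: R7=0
after SUB R5, 11: R5=14-11=3
after XOR R2, 5: R2=35^5=38
STORE R2, [40] → M[40]=38
after ADD R5, 1: R5=3+1=4
STORE R7, [56] → M[56]=0
after XOR R7, 10: R7=0^10=10
after XOR R0, 11: R0=34^11=41
after MOD R7, 16: R7=10%16=10
after SHR R0, 3: R0=41>>3=5
after SUB R5, R2: R5=4-38=-34
STORE R0, [56] → M[56]=5
halt.

-34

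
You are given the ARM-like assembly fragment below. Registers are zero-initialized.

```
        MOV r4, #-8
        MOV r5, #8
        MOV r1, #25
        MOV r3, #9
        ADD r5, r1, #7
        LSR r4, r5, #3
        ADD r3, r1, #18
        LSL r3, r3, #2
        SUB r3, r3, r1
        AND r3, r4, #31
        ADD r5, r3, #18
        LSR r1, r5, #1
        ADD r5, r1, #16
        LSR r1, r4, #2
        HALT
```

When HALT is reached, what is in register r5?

27

after MOV r4, #-8: r4=-8
after MOV r5, #8: r5=8
after MOV r1, #25: r1=25
after MOV r3, #9: r3=9
after ADD r5, r1, #7: r5=25+7=32
after LSR r4, r5, #3: r4=32>>3=4
after ADD r3, r1, #18: r3=25+18=43
after LSL r3, r3, #2: r3=43<<2=172
after SUB r3, r3, r1: r3=172-25=147
after AND r3, r4, #31: r3=4&31=4
after ADD r5, r3, #18: r5=4+18=22
after LSR r1, r5, #1: r1=22>>1=11
after ADD r5, r1, #16: r5=11+16=27
after LSR r1, r4, #2: r1=4>>2=1
halt.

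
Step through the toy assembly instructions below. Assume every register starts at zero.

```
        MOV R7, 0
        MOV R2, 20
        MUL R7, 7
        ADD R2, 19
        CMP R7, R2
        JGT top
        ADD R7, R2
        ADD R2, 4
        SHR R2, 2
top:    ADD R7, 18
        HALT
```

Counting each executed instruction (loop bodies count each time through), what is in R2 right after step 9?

R7=0
R2=20
R7=0*7=0
R2=20+19=39
CMP R7, R2  (cmp 0,39)
JGT top: not taken
R7=0+39=39
R2=39+4=43
R2=43>>2=10
After step 9: R2 = 10.

10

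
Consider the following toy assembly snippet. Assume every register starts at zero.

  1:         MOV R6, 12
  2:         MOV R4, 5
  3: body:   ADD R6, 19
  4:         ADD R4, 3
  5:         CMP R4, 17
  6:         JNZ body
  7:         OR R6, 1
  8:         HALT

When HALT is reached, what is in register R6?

after MOV R6, 12: R6=12
after MOV R4, 5: R4=5
after ADD R6, 19: R6=12+19=31
after ADD R4, 3: R4=5+3=8
CMP R4, 17  (cmp 8,17)
JNZ body: taken
after ADD R6, 19: R6=31+19=50
after ADD R4, 3: R4=8+3=11
CMP R4, 17  (cmp 11,17)
JNZ body: taken
after ADD R6, 19: R6=50+19=69
after ADD R4, 3: R4=11+3=14
CMP R4, 17  (cmp 14,17)
JNZ body: taken
after ADD R6, 19: R6=69+19=88
after ADD R4, 3: R4=14+3=17
CMP R4, 17  (cmp 17,17)
JNZ body: not taken
after OR R6, 1: R6=88|1=89
halt.

89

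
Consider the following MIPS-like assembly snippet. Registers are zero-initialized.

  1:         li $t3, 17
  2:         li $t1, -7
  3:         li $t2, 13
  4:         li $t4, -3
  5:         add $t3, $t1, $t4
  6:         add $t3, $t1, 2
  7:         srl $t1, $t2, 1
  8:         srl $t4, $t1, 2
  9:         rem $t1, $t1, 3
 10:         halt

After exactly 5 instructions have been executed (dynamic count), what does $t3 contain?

-10

after li $t3, 17: $t3=17
after li $t1, -7: $t1=-7
after li $t2, 13: $t2=13
after li $t4, -3: $t4=-3
after add $t3, $t1, $t4: $t3=(-7)+(-3)=-10
After step 5: $t3 = -10.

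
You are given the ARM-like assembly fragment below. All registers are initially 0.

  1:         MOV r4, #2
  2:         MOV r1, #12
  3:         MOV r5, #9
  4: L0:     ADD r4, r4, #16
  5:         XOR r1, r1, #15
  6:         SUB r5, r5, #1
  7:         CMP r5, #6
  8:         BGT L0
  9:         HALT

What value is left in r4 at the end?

50

r4=2
r1=12
r5=9
r4=2+16=18
r1=12^15=3
r5=9-1=8
CMP r5, #6  (cmp 8,6)
BGT L0: taken
r4=18+16=34
r1=3^15=12
r5=8-1=7
CMP r5, #6  (cmp 7,6)
BGT L0: taken
r4=34+16=50
r1=12^15=3
r5=7-1=6
CMP r5, #6  (cmp 6,6)
BGT L0: not taken
halt.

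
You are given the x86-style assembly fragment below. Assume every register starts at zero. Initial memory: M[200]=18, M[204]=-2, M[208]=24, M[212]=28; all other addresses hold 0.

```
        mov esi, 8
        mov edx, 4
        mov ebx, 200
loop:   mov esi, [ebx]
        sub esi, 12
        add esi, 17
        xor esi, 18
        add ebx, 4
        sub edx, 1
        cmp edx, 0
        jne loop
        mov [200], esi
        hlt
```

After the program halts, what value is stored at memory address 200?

51

after mov esi, 8: esi=8
after mov edx, 4: edx=4
after mov ebx, 200: ebx=200
after mov esi, [ebx]: esi=M[200]=18
after sub esi, 12: esi=18-12=6
after add esi, 17: esi=6+17=23
after xor esi, 18: esi=23^18=5
after add ebx, 4: ebx=200+4=204
after sub edx, 1: edx=4-1=3
cmp edx, 0  (cmp 3,0)
jne loop: taken
after mov esi, [ebx]: esi=M[204]=-2
after sub esi, 12: esi=(-2)-12=-14
after add esi, 17: esi=(-14)+17=3
after xor esi, 18: esi=3^18=17
after add ebx, 4: ebx=204+4=208
after sub edx, 1: edx=3-1=2
cmp edx, 0  (cmp 2,0)
jne loop: taken
after mov esi, [ebx]: esi=M[208]=24
after sub esi, 12: esi=24-12=12
after add esi, 17: esi=12+17=29
after xor esi, 18: esi=29^18=15
after add ebx, 4: ebx=208+4=212
after sub edx, 1: edx=2-1=1
cmp edx, 0  (cmp 1,0)
jne loop: taken
after mov esi, [ebx]: esi=M[212]=28
after sub esi, 12: esi=28-12=16
after add esi, 17: esi=16+17=33
after xor esi, 18: esi=33^18=51
after add ebx, 4: ebx=212+4=216
after sub edx, 1: edx=1-1=0
cmp edx, 0  (cmp 0,0)
jne loop: not taken
mov [200], esi → M[200]=51
halt.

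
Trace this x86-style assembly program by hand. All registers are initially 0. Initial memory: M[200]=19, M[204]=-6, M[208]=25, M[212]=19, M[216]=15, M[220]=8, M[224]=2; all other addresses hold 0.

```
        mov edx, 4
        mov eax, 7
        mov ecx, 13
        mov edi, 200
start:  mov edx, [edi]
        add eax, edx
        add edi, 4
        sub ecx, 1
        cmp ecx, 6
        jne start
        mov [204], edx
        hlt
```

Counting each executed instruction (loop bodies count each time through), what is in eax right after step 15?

edx=4
eax=7
ecx=13
edi=200
edx=M[200]=19
eax=7+19=26
edi=200+4=204
ecx=13-1=12
cmp ecx, 6  (cmp 12,6)
jne start: taken
edx=M[204]=-6
eax=26+(-6)=20
edi=204+4=208
ecx=12-1=11
cmp ecx, 6  (cmp 11,6)
After step 15: eax = 20.

20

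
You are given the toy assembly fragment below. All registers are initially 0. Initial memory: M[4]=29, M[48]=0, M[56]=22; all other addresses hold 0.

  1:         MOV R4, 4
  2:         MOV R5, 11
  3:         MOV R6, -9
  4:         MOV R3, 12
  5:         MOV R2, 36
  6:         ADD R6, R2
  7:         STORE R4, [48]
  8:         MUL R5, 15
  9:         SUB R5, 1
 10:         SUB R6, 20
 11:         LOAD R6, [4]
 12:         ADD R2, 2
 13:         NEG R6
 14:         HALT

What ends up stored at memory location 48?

4

after MOV R4, 4: R4=4
after MOV R5, 11: R5=11
after MOV R6, -9: R6=-9
after MOV R3, 12: R3=12
after MOV R2, 36: R2=36
after ADD R6, R2: R6=(-9)+36=27
STORE R4, [48] → M[48]=4
after MUL R5, 15: R5=11*15=165
after SUB R5, 1: R5=165-1=164
after SUB R6, 20: R6=27-20=7
after LOAD R6, [4]: R6=M[4]=29
after ADD R2, 2: R2=36+2=38
after NEG R6: R6=-(29)=-29
halt.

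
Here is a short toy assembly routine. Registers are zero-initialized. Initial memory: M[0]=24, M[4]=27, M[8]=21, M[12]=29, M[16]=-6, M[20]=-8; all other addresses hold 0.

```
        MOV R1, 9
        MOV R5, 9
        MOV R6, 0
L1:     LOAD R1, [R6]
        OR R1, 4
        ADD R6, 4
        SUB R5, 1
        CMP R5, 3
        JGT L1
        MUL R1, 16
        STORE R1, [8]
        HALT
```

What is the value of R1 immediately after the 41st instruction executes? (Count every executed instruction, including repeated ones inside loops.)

-64

R1=9
R5=9
R6=0
R1=M[0]=24
R1=24|4=28
R6=0+4=4
R5=9-1=8
CMP R5, 3  (cmp 8,3)
JGT L1: taken
R1=M[4]=27
R1=27|4=31
R6=4+4=8
R5=8-1=7
CMP R5, 3  (cmp 7,3)
JGT L1: taken
R1=M[8]=21
R1=21|4=21
R6=8+4=12
R5=7-1=6
CMP R5, 3  (cmp 6,3)
JGT L1: taken
R1=M[12]=29
R1=29|4=29
R6=12+4=16
R5=6-1=5
CMP R5, 3  (cmp 5,3)
JGT L1: taken
R1=M[16]=-6
R1=(-6)|4=-2
R6=16+4=20
R5=5-1=4
CMP R5, 3  (cmp 4,3)
JGT L1: taken
R1=M[20]=-8
R1=(-8)|4=-4
R6=20+4=24
R5=4-1=3
CMP R5, 3  (cmp 3,3)
JGT L1: not taken
R1=(-4)*16=-64
STORE R1, [8] → M[8]=-64
After step 41: R1 = -64.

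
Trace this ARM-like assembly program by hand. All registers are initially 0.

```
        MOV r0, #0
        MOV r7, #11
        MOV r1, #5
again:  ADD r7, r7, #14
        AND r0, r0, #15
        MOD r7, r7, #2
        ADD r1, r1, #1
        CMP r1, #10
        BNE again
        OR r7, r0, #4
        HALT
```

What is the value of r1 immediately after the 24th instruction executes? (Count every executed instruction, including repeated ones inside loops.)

MOV r0, #0 → r0=0
MOV r7, #11 → r7=11
MOV r1, #5 → r1=5
ADD r7, r7, #14 → r7=11+14=25
AND r0, r0, #15 → r0=0&15=0
MOD r7, r7, #2 → r7=25%2=1
ADD r1, r1, #1 → r1=5+1=6
CMP r1, #10  (cmp 6,10)
BNE again: taken
ADD r7, r7, #14 → r7=1+14=15
AND r0, r0, #15 → r0=0&15=0
MOD r7, r7, #2 → r7=15%2=1
ADD r1, r1, #1 → r1=6+1=7
CMP r1, #10  (cmp 7,10)
BNE again: taken
ADD r7, r7, #14 → r7=1+14=15
AND r0, r0, #15 → r0=0&15=0
MOD r7, r7, #2 → r7=15%2=1
ADD r1, r1, #1 → r1=7+1=8
CMP r1, #10  (cmp 8,10)
BNE again: taken
ADD r7, r7, #14 → r7=1+14=15
AND r0, r0, #15 → r0=0&15=0
MOD r7, r7, #2 → r7=15%2=1
After step 24: r1 = 8.

8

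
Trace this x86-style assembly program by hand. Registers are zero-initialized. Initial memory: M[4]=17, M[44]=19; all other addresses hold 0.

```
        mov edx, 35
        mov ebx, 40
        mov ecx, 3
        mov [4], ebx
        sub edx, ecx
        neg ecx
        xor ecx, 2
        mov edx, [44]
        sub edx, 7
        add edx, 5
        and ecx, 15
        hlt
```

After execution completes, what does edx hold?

17

mov edx, 35 → edx=35
mov ebx, 40 → ebx=40
mov ecx, 3 → ecx=3
mov [4], ebx → M[4]=40
sub edx, ecx → edx=35-3=32
neg ecx → ecx=-(3)=-3
xor ecx, 2 → ecx=(-3)^2=-1
mov edx, [44] → edx=M[44]=19
sub edx, 7 → edx=19-7=12
add edx, 5 → edx=12+5=17
and ecx, 15 → ecx=(-1)&15=15
halt.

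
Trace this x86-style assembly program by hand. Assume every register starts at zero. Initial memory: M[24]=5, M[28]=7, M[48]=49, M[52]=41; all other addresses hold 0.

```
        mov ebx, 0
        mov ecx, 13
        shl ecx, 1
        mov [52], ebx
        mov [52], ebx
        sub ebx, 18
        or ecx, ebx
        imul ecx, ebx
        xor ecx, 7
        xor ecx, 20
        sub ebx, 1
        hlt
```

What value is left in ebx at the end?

ebx=0
ecx=13
ecx=13<<1=26
mov [52], ebx → M[52]=0
mov [52], ebx → M[52]=0
ebx=0-18=-18
ecx=26|(-18)=-2
ecx=(-2)*(-18)=36
ecx=36^7=35
ecx=35^20=55
ebx=(-18)-1=-19
halt.

-19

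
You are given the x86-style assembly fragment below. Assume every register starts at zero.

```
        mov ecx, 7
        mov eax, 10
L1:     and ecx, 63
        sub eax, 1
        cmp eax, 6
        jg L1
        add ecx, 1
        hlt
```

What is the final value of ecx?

8

after mov ecx, 7: ecx=7
after mov eax, 10: eax=10
after and ecx, 63: ecx=7&63=7
after sub eax, 1: eax=10-1=9
cmp eax, 6  (cmp 9,6)
jg L1: taken
after and ecx, 63: ecx=7&63=7
after sub eax, 1: eax=9-1=8
cmp eax, 6  (cmp 8,6)
jg L1: taken
after and ecx, 63: ecx=7&63=7
after sub eax, 1: eax=8-1=7
cmp eax, 6  (cmp 7,6)
jg L1: taken
after and ecx, 63: ecx=7&63=7
after sub eax, 1: eax=7-1=6
cmp eax, 6  (cmp 6,6)
jg L1: not taken
after add ecx, 1: ecx=7+1=8
halt.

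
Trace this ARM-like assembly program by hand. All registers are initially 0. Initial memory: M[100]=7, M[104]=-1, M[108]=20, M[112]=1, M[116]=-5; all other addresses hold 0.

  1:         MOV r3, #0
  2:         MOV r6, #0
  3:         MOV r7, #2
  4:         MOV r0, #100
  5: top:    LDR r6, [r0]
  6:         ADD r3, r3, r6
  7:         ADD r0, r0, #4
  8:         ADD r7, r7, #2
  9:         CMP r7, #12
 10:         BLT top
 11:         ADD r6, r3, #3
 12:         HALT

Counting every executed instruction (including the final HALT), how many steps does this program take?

after MOV r3, #0: r3=0
after MOV r6, #0: r6=0
after MOV r7, #2: r7=2
after MOV r0, #100: r0=100
after LDR r6, [r0]: r6=M[100]=7
after ADD r3, r3, r6: r3=0+7=7
after ADD r0, r0, #4: r0=100+4=104
after ADD r7, r7, #2: r7=2+2=4
CMP r7, #12  (cmp 4,12)
BLT top: taken
after LDR r6, [r0]: r6=M[104]=-1
after ADD r3, r3, r6: r3=7+(-1)=6
after ADD r0, r0, #4: r0=104+4=108
after ADD r7, r7, #2: r7=4+2=6
CMP r7, #12  (cmp 6,12)
BLT top: taken
after LDR r6, [r0]: r6=M[108]=20
after ADD r3, r3, r6: r3=6+20=26
after ADD r0, r0, #4: r0=108+4=112
after ADD r7, r7, #2: r7=6+2=8
CMP r7, #12  (cmp 8,12)
BLT top: taken
after LDR r6, [r0]: r6=M[112]=1
after ADD r3, r3, r6: r3=26+1=27
after ADD r0, r0, #4: r0=112+4=116
after ADD r7, r7, #2: r7=8+2=10
CMP r7, #12  (cmp 10,12)
BLT top: taken
after LDR r6, [r0]: r6=M[116]=-5
after ADD r3, r3, r6: r3=27+(-5)=22
after ADD r0, r0, #4: r0=116+4=120
after ADD r7, r7, #2: r7=10+2=12
CMP r7, #12  (cmp 12,12)
BLT top: not taken
after ADD r6, r3, #3: r6=22+3=25
halt.
Total executed instructions: 36.

36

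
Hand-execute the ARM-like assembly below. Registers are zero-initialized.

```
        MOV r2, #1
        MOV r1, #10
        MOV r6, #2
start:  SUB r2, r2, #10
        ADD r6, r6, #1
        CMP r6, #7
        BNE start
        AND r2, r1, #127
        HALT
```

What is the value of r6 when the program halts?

7

after MOV r2, #1: r2=1
after MOV r1, #10: r1=10
after MOV r6, #2: r6=2
after SUB r2, r2, #10: r2=1-10=-9
after ADD r6, r6, #1: r6=2+1=3
CMP r6, #7  (cmp 3,7)
BNE start: taken
after SUB r2, r2, #10: r2=(-9)-10=-19
after ADD r6, r6, #1: r6=3+1=4
CMP r6, #7  (cmp 4,7)
BNE start: taken
after SUB r2, r2, #10: r2=(-19)-10=-29
after ADD r6, r6, #1: r6=4+1=5
CMP r6, #7  (cmp 5,7)
BNE start: taken
after SUB r2, r2, #10: r2=(-29)-10=-39
after ADD r6, r6, #1: r6=5+1=6
CMP r6, #7  (cmp 6,7)
BNE start: taken
after SUB r2, r2, #10: r2=(-39)-10=-49
after ADD r6, r6, #1: r6=6+1=7
CMP r6, #7  (cmp 7,7)
BNE start: not taken
after AND r2, r1, #127: r2=10&127=10
halt.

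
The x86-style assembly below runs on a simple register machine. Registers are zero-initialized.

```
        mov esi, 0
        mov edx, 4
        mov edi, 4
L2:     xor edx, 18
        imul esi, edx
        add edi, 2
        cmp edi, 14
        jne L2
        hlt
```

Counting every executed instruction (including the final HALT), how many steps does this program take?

29

esi=0
edx=4
edi=4
edx=4^18=22
esi=0*22=0
edi=4+2=6
cmp edi, 14  (cmp 6,14)
jne L2: taken
edx=22^18=4
esi=0*4=0
edi=6+2=8
cmp edi, 14  (cmp 8,14)
jne L2: taken
edx=4^18=22
esi=0*22=0
edi=8+2=10
cmp edi, 14  (cmp 10,14)
jne L2: taken
edx=22^18=4
esi=0*4=0
edi=10+2=12
cmp edi, 14  (cmp 12,14)
jne L2: taken
edx=4^18=22
esi=0*22=0
edi=12+2=14
cmp edi, 14  (cmp 14,14)
jne L2: not taken
halt.
Total executed instructions: 29.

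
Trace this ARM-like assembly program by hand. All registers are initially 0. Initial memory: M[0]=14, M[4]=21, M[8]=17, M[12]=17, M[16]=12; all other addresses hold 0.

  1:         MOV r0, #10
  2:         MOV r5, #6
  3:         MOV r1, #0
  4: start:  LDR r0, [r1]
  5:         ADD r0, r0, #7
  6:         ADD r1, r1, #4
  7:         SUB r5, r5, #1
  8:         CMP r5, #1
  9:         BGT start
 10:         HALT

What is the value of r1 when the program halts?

MOV r0, #10 → r0=10
MOV r5, #6 → r5=6
MOV r1, #0 → r1=0
LDR r0, [r1] → r0=M[0]=14
ADD r0, r0, #7 → r0=14+7=21
ADD r1, r1, #4 → r1=0+4=4
SUB r5, r5, #1 → r5=6-1=5
CMP r5, #1  (cmp 5,1)
BGT start: taken
LDR r0, [r1] → r0=M[4]=21
ADD r0, r0, #7 → r0=21+7=28
ADD r1, r1, #4 → r1=4+4=8
SUB r5, r5, #1 → r5=5-1=4
CMP r5, #1  (cmp 4,1)
BGT start: taken
LDR r0, [r1] → r0=M[8]=17
ADD r0, r0, #7 → r0=17+7=24
ADD r1, r1, #4 → r1=8+4=12
SUB r5, r5, #1 → r5=4-1=3
CMP r5, #1  (cmp 3,1)
BGT start: taken
LDR r0, [r1] → r0=M[12]=17
ADD r0, r0, #7 → r0=17+7=24
ADD r1, r1, #4 → r1=12+4=16
SUB r5, r5, #1 → r5=3-1=2
CMP r5, #1  (cmp 2,1)
BGT start: taken
LDR r0, [r1] → r0=M[16]=12
ADD r0, r0, #7 → r0=12+7=19
ADD r1, r1, #4 → r1=16+4=20
SUB r5, r5, #1 → r5=2-1=1
CMP r5, #1  (cmp 1,1)
BGT start: not taken
halt.

20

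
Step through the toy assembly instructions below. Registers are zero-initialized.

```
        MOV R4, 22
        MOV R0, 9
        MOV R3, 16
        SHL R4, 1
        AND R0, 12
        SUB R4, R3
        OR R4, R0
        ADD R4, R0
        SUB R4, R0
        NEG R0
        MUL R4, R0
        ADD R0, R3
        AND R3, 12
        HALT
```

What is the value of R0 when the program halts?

MOV R4, 22 → R4=22
MOV R0, 9 → R0=9
MOV R3, 16 → R3=16
SHL R4, 1 → R4=22<<1=44
AND R0, 12 → R0=9&12=8
SUB R4, R3 → R4=44-16=28
OR R4, R0 → R4=28|8=28
ADD R4, R0 → R4=28+8=36
SUB R4, R0 → R4=36-8=28
NEG R0 → R0=-(8)=-8
MUL R4, R0 → R4=28*(-8)=-224
ADD R0, R3 → R0=(-8)+16=8
AND R3, 12 → R3=16&12=0
halt.

8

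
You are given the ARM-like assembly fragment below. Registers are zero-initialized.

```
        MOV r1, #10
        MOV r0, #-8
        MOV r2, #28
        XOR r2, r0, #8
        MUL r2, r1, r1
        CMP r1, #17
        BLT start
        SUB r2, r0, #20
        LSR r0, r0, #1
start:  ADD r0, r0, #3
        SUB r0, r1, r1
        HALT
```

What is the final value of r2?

100

r1=10
r0=-8
r2=28
r2=(-8)^8=-16
r2=10*10=100
CMP r1, #17  (cmp 10,17)
BLT start: taken
r0=(-8)+3=-5
r0=10-10=0
halt.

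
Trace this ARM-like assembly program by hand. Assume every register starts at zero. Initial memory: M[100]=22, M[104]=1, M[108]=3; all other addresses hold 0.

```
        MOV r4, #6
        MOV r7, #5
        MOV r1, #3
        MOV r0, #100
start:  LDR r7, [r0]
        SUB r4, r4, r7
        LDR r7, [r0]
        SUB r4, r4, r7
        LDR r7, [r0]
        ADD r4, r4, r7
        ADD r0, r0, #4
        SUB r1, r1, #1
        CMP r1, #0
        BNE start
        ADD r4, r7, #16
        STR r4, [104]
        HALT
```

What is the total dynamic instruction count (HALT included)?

37

r4=6
r7=5
r1=3
r0=100
r7=M[100]=22
r4=6-22=-16
r7=M[100]=22
r4=(-16)-22=-38
r7=M[100]=22
r4=(-38)+22=-16
r0=100+4=104
r1=3-1=2
CMP r1, #0  (cmp 2,0)
BNE start: taken
r7=M[104]=1
r4=(-16)-1=-17
r7=M[104]=1
r4=(-17)-1=-18
r7=M[104]=1
r4=(-18)+1=-17
r0=104+4=108
r1=2-1=1
CMP r1, #0  (cmp 1,0)
BNE start: taken
r7=M[108]=3
r4=(-17)-3=-20
r7=M[108]=3
r4=(-20)-3=-23
r7=M[108]=3
r4=(-23)+3=-20
r0=108+4=112
r1=1-1=0
CMP r1, #0  (cmp 0,0)
BNE start: not taken
r4=3+16=19
STR r4, [104] → M[104]=19
halt.
Total executed instructions: 37.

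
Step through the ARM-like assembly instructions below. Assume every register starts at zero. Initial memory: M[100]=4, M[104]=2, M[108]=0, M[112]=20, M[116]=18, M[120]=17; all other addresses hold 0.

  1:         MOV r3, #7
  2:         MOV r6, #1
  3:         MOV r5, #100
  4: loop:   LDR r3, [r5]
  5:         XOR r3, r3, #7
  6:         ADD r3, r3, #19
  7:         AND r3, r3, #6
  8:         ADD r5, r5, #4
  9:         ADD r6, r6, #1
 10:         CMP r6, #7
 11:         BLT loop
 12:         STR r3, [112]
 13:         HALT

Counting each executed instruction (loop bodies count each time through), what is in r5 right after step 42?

120

MOV r3, #7 → r3=7
MOV r6, #1 → r6=1
MOV r5, #100 → r5=100
LDR r3, [r5] → r3=M[100]=4
XOR r3, r3, #7 → r3=4^7=3
ADD r3, r3, #19 → r3=3+19=22
AND r3, r3, #6 → r3=22&6=6
ADD r5, r5, #4 → r5=100+4=104
ADD r6, r6, #1 → r6=1+1=2
CMP r6, #7  (cmp 2,7)
BLT loop: taken
LDR r3, [r5] → r3=M[104]=2
XOR r3, r3, #7 → r3=2^7=5
ADD r3, r3, #19 → r3=5+19=24
AND r3, r3, #6 → r3=24&6=0
ADD r5, r5, #4 → r5=104+4=108
ADD r6, r6, #1 → r6=2+1=3
CMP r6, #7  (cmp 3,7)
BLT loop: taken
LDR r3, [r5] → r3=M[108]=0
XOR r3, r3, #7 → r3=0^7=7
ADD r3, r3, #19 → r3=7+19=26
AND r3, r3, #6 → r3=26&6=2
ADD r5, r5, #4 → r5=108+4=112
ADD r6, r6, #1 → r6=3+1=4
CMP r6, #7  (cmp 4,7)
BLT loop: taken
LDR r3, [r5] → r3=M[112]=20
XOR r3, r3, #7 → r3=20^7=19
ADD r3, r3, #19 → r3=19+19=38
AND r3, r3, #6 → r3=38&6=6
ADD r5, r5, #4 → r5=112+4=116
ADD r6, r6, #1 → r6=4+1=5
CMP r6, #7  (cmp 5,7)
BLT loop: taken
LDR r3, [r5] → r3=M[116]=18
XOR r3, r3, #7 → r3=18^7=21
ADD r3, r3, #19 → r3=21+19=40
AND r3, r3, #6 → r3=40&6=0
ADD r5, r5, #4 → r5=116+4=120
ADD r6, r6, #1 → r6=5+1=6
CMP r6, #7  (cmp 6,7)
After step 42: r5 = 120.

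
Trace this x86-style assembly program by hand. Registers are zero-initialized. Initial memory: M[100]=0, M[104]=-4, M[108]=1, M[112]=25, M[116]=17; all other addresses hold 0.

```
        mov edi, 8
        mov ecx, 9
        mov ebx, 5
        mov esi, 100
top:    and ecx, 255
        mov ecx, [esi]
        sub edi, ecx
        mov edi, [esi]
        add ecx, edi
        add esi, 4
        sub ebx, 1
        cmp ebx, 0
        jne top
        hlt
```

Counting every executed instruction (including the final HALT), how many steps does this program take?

50

edi=8
ecx=9
ebx=5
esi=100
ecx=9&255=9
ecx=M[100]=0
edi=8-0=8
edi=M[100]=0
ecx=0+0=0
esi=100+4=104
ebx=5-1=4
cmp ebx, 0  (cmp 4,0)
jne top: taken
ecx=0&255=0
ecx=M[104]=-4
edi=0-(-4)=4
edi=M[104]=-4
ecx=(-4)+(-4)=-8
esi=104+4=108
ebx=4-1=3
cmp ebx, 0  (cmp 3,0)
jne top: taken
ecx=(-8)&255=248
ecx=M[108]=1
edi=(-4)-1=-5
edi=M[108]=1
ecx=1+1=2
esi=108+4=112
ebx=3-1=2
cmp ebx, 0  (cmp 2,0)
jne top: taken
ecx=2&255=2
ecx=M[112]=25
edi=1-25=-24
edi=M[112]=25
ecx=25+25=50
esi=112+4=116
ebx=2-1=1
cmp ebx, 0  (cmp 1,0)
jne top: taken
ecx=50&255=50
ecx=M[116]=17
edi=25-17=8
edi=M[116]=17
ecx=17+17=34
esi=116+4=120
ebx=1-1=0
cmp ebx, 0  (cmp 0,0)
jne top: not taken
halt.
Total executed instructions: 50.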